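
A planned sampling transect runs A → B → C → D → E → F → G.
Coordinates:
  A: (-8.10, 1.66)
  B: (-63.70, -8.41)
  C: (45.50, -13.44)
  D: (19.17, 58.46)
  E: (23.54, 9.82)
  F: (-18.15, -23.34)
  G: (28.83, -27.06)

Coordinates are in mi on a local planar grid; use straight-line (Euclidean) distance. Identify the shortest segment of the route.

F–G

Leg distances:
A→B: 56.5 mi
B→C: 109.3 mi
C→D: 76.6 mi
D→E: 48.8 mi
E→F: 53.3 mi
F→G: 47.1 mi
The shortest leg is F–G at 47.1 mi.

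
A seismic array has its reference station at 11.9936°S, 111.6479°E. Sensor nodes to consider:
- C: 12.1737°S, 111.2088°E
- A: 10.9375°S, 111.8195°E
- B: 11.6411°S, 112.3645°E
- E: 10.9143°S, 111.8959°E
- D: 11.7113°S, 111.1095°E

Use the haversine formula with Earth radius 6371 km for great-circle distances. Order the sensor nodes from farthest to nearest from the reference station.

Distance from the reference station at 11.9936°S, 111.6479°E to each:
E 10.9143°S, 111.8959°E: 123.0 km
A 10.9375°S, 111.8195°E: 118.9 km
B 11.6411°S, 112.3645°E: 87.3 km
D 11.7113°S, 111.1095°E: 66.5 km
C 12.1737°S, 111.2088°E: 51.8 km

E, A, B, D, C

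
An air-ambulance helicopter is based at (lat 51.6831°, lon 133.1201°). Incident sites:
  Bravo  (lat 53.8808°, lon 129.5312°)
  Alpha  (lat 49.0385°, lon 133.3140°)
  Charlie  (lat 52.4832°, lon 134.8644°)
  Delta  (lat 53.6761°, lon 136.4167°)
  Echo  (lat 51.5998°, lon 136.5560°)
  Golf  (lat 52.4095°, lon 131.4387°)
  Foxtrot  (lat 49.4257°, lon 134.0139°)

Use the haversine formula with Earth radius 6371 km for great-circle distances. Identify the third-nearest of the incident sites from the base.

Distances from the base ((lat 51.6831°, lon 133.1201°)):
Golf: 140.5 km
Charlie: 148.7 km
Echo: 237.3 km
Foxtrot: 258.8 km
Alpha: 294.4 km
Delta: 313.8 km
Bravo: 343.4 km
The third-nearest is Echo at 237.3 km.

Echo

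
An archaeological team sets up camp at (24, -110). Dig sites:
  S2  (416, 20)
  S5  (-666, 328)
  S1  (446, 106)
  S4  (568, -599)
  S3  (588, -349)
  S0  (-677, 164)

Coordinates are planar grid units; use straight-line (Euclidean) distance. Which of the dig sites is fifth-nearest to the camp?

S0

Distance to each, sorted:
S2: 413.0
S1: 474.1
S3: 612.5
S4: 731.5
S0: 752.6
S5: 817.3
The fifth-nearest is S0 at 752.6.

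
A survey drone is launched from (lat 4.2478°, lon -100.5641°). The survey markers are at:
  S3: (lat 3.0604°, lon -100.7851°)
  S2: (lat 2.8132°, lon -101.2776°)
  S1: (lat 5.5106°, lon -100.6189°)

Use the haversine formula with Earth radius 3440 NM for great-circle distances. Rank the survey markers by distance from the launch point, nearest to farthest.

Distance from the launch point at (lat 4.2478°, lon -100.5641°) to each:
S3 (lat 3.0604°, lon -100.7851°): 72.5 NM
S1 (lat 5.5106°, lon -100.6189°): 75.9 NM
S2 (lat 2.8132°, lon -101.2776°): 96.2 NM

S3, S1, S2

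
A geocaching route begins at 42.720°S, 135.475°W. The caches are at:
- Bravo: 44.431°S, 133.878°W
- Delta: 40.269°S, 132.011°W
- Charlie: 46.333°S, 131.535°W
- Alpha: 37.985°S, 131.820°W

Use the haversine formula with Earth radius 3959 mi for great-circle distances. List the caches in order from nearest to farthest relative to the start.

Bravo, Delta, Charlie, Alpha

Computing each great-circle distance from 42.720°S, 135.475°W:
Bravo 44.431°S, 133.878°W: 142.7 mi
Delta 40.269°S, 132.011°W: 246.6 mi
Charlie 46.333°S, 131.535°W: 316.1 mi
Alpha 37.985°S, 131.820°W: 379.5 mi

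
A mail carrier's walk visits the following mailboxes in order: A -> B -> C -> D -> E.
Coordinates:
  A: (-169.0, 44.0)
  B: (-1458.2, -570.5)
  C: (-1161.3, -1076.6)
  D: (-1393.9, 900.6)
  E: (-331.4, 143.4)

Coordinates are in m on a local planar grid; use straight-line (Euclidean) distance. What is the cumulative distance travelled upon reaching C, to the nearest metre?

2015 m

Leg distances:
A→B: 1428.2 m  (cumulative 1428.2 m)
B→C: 586.8 m  (cumulative 2014.9 m)
Cumulative distance at C ≈ 2015 m.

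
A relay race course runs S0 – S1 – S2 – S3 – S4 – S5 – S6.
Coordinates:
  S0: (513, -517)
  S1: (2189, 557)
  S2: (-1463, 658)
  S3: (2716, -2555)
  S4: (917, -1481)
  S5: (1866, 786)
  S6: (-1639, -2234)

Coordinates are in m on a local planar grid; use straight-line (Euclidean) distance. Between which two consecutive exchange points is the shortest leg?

Leg distances:
S0→S1: 1990.6 m
S1→S2: 3653.4 m
S2→S3: 5271.4 m
S3→S4: 2095.2 m
S4→S5: 2457.6 m
S5→S6: 4626.6 m
The shortest leg is S0–S1 at 1990.6 m.

S0–S1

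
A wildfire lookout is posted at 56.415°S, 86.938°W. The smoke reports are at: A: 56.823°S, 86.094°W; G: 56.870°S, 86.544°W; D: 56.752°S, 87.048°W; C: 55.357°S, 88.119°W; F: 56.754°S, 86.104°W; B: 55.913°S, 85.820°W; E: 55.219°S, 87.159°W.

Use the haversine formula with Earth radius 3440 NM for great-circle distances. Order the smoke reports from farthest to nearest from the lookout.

Distances from the lookout:
C 55.357°S, 88.119°W: 74.9 NM
E 55.219°S, 87.159°W: 72.2 NM
B 55.913°S, 85.820°W: 48.0 NM
A 56.823°S, 86.094°W: 37.1 NM
F 56.754°S, 86.104°W: 34.3 NM
G 56.870°S, 86.544°W: 30.3 NM
D 56.752°S, 87.048°W: 20.6 NM

C, E, B, A, F, G, D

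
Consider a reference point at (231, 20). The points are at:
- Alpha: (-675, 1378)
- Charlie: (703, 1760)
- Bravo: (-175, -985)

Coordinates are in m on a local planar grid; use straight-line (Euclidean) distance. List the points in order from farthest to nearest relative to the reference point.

Distances from the reference point:
Charlie (703, 1760): 1802.9 m
Alpha (-675, 1378): 1632.5 m
Bravo (-175, -985): 1083.9 m

Charlie, Alpha, Bravo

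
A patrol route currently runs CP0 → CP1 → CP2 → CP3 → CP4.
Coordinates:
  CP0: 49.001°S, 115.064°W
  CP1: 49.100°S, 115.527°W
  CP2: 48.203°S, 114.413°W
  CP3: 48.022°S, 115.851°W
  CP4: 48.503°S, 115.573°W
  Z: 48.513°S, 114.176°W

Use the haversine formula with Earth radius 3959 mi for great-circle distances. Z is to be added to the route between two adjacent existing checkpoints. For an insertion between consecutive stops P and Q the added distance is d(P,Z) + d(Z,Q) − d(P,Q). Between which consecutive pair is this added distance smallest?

between CP1 and CP2

Added distance for inserting Z between each consecutive pair:
CP0–CP1: 104.3 mi
CP1–CP2: 17.5 mi
CP2–CP3: 40.7 mi
CP3–CP4: 112.5 mi
Smallest added distance is 17.5 mi, inserting between CP1 and CP2.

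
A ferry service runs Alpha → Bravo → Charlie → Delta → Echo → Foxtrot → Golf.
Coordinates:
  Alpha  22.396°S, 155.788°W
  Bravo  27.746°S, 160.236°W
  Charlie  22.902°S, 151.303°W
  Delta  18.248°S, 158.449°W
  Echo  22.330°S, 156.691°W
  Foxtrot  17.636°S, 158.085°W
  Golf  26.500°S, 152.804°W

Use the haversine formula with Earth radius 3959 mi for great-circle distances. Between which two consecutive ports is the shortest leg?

Leg distances:
Alpha→Bravo: 462.7 mi
Bravo→Charlie: 650.3 mi
Charlie→Delta: 562.9 mi
Delta→Echo: 304.2 mi
Echo→Foxtrot: 336.7 mi
Foxtrot→Golf: 699.4 mi
The shortest leg is Delta–Echo at 304.2 mi.

Delta–Echo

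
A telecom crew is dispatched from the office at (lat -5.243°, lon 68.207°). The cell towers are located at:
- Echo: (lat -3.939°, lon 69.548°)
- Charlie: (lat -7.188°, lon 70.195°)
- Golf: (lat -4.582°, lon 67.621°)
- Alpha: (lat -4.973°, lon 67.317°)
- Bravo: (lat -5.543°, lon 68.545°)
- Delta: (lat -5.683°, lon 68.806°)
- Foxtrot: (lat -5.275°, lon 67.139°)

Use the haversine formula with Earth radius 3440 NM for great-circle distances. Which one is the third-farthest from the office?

Distances from the office ((lat -5.243°, lon 68.207°)):
Charlie: 166.5 NM
Echo: 112.1 NM
Foxtrot: 63.9 NM
Alpha: 55.6 NM
Golf: 53.0 NM
Delta: 44.5 NM
Bravo: 27.1 NM
The third-farthest is Foxtrot at 63.9 NM.

Foxtrot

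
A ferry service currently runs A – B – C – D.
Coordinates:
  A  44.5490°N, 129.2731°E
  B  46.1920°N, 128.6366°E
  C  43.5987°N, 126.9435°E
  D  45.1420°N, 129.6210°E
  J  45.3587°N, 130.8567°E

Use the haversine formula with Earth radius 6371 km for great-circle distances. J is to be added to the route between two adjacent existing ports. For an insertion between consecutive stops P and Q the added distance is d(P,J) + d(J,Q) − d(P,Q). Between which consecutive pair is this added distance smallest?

Added distance for inserting J between each consecutive pair:
A–B: 159.9 km
B–C: 244.8 km
C–D: 193.3 km
Smallest added distance is 159.9 km, inserting between A and B.

between A and B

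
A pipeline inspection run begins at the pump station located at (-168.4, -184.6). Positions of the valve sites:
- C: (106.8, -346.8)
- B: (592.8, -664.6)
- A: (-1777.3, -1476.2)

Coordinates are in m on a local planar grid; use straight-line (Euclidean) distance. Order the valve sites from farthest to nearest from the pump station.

A, B, C

Distance from the pump station at (-168.4, -184.6) to each:
A (-1777.3, -1476.2): 2063.2 m
B (592.8, -664.6): 899.9 m
C (106.8, -346.8): 319.4 m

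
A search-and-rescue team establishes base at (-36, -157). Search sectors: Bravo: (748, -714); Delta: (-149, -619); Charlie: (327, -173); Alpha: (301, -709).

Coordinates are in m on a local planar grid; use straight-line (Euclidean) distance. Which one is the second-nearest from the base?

Distances from the base ((-36, -157)):
Charlie: 363.4 m
Delta: 475.6 m
Alpha: 646.7 m
Bravo: 961.7 m
The second-nearest is Delta at 475.6 m.

Delta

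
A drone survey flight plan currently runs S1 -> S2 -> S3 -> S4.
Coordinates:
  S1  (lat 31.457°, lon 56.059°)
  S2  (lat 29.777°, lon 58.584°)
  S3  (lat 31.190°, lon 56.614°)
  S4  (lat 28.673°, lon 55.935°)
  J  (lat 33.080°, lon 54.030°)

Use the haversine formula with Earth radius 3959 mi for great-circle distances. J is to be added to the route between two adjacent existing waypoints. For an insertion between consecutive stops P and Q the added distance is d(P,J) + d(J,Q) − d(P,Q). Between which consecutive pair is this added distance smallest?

Added distance for inserting J between each consecutive pair:
S1–S2: 325.7 mi
S2–S3: 399.5 mi
S3–S4: 345.9 mi
Smallest added distance is 325.7 mi, inserting between S1 and S2.

between S1 and S2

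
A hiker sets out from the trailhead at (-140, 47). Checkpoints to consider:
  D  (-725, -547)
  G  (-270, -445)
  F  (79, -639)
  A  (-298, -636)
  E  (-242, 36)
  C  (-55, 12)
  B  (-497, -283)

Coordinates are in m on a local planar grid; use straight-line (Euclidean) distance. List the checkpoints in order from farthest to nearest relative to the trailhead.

D, F, A, G, B, E, C

Distance from the trailhead at (-140, 47) to each:
D (-725, -547): 833.7 m
F (79, -639): 720.1 m
A (-298, -636): 701.0 m
G (-270, -445): 508.9 m
B (-497, -283): 486.2 m
E (-242, 36): 102.6 m
C (-55, 12): 91.9 m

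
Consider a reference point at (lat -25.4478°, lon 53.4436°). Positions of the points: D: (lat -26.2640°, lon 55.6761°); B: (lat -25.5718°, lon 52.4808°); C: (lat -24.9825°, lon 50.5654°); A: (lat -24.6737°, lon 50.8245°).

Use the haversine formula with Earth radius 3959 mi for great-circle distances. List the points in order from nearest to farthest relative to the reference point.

B, D, A, C

Distances from the reference point:
B (lat -25.5718°, lon 52.4808°): 60.6 mi
D (lat -26.2640°, lon 55.6761°): 149.8 mi
A (lat -24.6737°, lon 50.8245°): 172.4 mi
C (lat -24.9825°, lon 50.5654°): 182.8 mi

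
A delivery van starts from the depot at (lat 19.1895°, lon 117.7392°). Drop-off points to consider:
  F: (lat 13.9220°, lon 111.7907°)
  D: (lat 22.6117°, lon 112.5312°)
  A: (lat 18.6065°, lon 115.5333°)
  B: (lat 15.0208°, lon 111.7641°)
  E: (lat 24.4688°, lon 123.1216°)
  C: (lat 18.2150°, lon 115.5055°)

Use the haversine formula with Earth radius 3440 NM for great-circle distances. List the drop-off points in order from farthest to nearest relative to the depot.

Distances from the depot:
F (lat 13.9220°, lon 111.7907°): 465.9 NM
E (lat 24.4688°, lon 123.1216°): 436.3 NM
B (lat 15.0208°, lon 111.7641°): 424.4 NM
D (lat 22.6117°, lon 112.5312°): 357.1 NM
C (lat 18.2150°, lon 115.5055°): 139.9 NM
A (lat 18.6065°, lon 115.5333°): 130.1 NM

F, E, B, D, C, A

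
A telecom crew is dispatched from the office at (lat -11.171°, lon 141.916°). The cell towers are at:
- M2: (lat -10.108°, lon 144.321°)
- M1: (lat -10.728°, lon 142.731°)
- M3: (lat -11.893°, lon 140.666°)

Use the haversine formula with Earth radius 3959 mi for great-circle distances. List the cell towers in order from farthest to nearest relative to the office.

M2, M3, M1

Computing each great-circle distance from (lat -11.171°, lon 141.916°):
M2 (lat -10.108°, lon 144.321°): 179.1 mi
M3 (lat -11.893°, lon 140.666°): 98.2 mi
M1 (lat -10.728°, lon 142.731°): 63.2 mi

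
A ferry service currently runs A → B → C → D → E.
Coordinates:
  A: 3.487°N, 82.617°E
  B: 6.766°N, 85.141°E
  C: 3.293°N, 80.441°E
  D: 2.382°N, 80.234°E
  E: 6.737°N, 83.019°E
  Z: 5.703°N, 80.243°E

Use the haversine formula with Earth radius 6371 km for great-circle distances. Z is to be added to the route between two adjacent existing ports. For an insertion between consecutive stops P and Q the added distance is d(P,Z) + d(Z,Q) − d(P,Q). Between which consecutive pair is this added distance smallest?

Added distance for inserting Z between each consecutive pair:
A–B: 455.2 km
B–C: 174.9 km
C–D: 534.3 km
D–E: 122.7 km
Smallest added distance is 122.7 km, inserting between D and E.

between D and E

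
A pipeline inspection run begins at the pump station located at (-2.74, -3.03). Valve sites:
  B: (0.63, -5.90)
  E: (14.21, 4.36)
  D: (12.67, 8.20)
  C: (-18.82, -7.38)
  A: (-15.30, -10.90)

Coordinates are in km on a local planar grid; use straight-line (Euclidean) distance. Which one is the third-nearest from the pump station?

Distance to each, sorted:
B: 4.4 km
A: 14.8 km
C: 16.7 km
E: 18.5 km
D: 19.1 km
The third-nearest is C at 16.7 km.

C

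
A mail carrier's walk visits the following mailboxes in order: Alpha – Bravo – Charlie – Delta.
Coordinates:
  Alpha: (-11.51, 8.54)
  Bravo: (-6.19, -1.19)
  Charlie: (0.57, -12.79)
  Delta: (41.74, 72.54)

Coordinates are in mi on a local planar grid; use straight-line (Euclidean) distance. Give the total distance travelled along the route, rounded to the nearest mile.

119 mi

Leg distances:
Alpha→Bravo: 11.1 mi  (cumulative 11.1 mi)
Bravo→Charlie: 13.4 mi  (cumulative 24.5 mi)
Charlie→Delta: 94.7 mi  (cumulative 119.3 mi)
Total route length ≈ 119 mi.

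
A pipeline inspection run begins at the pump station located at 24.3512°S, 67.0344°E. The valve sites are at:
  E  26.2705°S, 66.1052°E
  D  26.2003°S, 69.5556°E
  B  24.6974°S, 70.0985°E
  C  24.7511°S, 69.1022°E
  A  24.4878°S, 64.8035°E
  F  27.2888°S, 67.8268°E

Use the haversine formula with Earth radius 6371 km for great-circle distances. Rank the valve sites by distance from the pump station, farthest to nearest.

Computing each great-circle distance from 24.3512°S, 67.0344°E:
F 27.2888°S, 67.8268°E: 336.1 km
D 26.2003°S, 69.5556°E: 326.4 km
B 24.6974°S, 70.0985°E: 312.3 km
E 26.2705°S, 66.1052°E: 233.0 km
A 24.4878°S, 64.8035°E: 226.4 km
C 24.7511°S, 69.1022°E: 213.8 km

F, D, B, E, A, C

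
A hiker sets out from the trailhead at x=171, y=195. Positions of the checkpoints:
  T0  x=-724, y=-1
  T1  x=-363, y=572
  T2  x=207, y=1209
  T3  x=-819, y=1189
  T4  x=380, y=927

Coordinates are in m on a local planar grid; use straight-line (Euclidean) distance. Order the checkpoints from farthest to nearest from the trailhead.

Distance from the trailhead at x=171, y=195 to each:
T3 x=-819, y=1189: 1402.9 m
T2 x=207, y=1209: 1014.6 m
T0 x=-724, y=-1: 916.2 m
T4 x=380, y=927: 761.3 m
T1 x=-363, y=572: 653.7 m

T3, T2, T0, T4, T1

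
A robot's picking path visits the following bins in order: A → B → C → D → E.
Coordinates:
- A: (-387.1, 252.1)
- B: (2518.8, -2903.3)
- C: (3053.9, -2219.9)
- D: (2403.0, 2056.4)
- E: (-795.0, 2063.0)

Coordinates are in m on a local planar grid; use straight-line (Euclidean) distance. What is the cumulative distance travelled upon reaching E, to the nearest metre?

12681 m

Leg distances:
A→B: 4289.6 m  (cumulative 4289.6 m)
B→C: 868.0 m  (cumulative 5157.6 m)
C→D: 4325.6 m  (cumulative 9483.1 m)
D→E: 3198.0 m  (cumulative 12681.1 m)
Cumulative distance at E ≈ 12681 m.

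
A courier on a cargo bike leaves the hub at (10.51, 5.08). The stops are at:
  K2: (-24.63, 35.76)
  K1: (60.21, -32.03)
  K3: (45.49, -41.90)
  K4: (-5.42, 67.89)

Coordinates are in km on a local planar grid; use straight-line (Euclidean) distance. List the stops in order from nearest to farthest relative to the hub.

K2, K3, K1, K4

Distances from the hub:
K2 (-24.63, 35.76): 46.6 km
K3 (45.49, -41.90): 58.6 km
K1 (60.21, -32.03): 62.0 km
K4 (-5.42, 67.89): 64.8 km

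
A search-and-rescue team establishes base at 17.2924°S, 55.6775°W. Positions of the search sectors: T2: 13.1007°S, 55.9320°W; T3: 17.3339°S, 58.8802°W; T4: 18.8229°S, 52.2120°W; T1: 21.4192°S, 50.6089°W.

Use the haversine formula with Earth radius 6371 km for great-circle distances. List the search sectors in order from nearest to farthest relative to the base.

Distances from the base:
T3 17.3339°S, 58.8802°W: 340.0 km
T4 18.8229°S, 52.2120°W: 403.9 km
T2 13.1007°S, 55.9320°W: 466.9 km
T1 21.4192°S, 50.6089°W: 702.2 km

T3, T4, T2, T1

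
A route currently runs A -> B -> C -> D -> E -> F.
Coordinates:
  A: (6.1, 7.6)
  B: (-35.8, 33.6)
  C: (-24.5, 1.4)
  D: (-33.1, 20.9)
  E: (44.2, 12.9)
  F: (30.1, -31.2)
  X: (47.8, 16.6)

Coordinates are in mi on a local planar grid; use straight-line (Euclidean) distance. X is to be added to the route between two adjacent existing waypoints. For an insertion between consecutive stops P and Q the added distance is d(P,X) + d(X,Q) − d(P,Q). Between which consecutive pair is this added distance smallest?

Added distance for inserting X between each consecutive pair:
A–B: 78.7 mi
B–C: 125.1 mi
C–D: 133.6 mi
D–E: 8.5 mi
E–F: 9.8 mi
Smallest added distance is 8.5 mi, inserting between D and E.

between D and E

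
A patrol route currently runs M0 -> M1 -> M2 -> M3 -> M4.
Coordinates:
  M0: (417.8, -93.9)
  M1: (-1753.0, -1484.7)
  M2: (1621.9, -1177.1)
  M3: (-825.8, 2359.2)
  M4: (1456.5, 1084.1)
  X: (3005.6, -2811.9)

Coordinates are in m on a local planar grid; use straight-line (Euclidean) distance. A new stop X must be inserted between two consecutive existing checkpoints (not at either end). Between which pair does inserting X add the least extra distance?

Added distance for inserting X between each consecutive pair:
M0–M1: 6115.0 m
M1–M2: 3693.1 m
M2–M3: 4276.8 m
M3–M4: 8014.2 m
Smallest added distance is 3693.1 m, inserting between M1 and M2.

between M1 and M2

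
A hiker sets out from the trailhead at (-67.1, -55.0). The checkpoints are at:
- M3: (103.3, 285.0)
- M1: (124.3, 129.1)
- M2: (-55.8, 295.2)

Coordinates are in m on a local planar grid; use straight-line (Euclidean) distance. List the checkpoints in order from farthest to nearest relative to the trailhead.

M3, M2, M1

Computing each straight-line distance from (-67.1, -55.0):
M3 (103.3, 285.0): 380.3 m
M2 (-55.8, 295.2): 350.4 m
M1 (124.3, 129.1): 265.6 m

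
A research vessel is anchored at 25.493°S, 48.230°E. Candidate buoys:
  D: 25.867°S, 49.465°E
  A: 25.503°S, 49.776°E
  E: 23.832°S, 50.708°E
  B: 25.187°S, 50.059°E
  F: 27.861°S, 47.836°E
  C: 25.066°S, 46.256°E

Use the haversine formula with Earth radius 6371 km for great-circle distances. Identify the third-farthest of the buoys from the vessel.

C

Distance to each, sorted:
E: 311.1 km
F: 266.2 km
C: 204.1 km
B: 186.9 km
A: 155.2 km
D: 130.6 km
The third-farthest is C at 204.1 km.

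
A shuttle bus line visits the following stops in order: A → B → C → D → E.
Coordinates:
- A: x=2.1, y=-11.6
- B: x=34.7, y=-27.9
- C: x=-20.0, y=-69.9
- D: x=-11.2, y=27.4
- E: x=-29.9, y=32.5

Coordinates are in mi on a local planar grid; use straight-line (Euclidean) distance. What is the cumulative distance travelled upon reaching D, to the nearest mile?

Leg distances:
A→B: 36.4 mi  (cumulative 36.4 mi)
B→C: 69.0 mi  (cumulative 105.4 mi)
C→D: 97.7 mi  (cumulative 203.1 mi)
Cumulative distance at D ≈ 203 mi.

203 mi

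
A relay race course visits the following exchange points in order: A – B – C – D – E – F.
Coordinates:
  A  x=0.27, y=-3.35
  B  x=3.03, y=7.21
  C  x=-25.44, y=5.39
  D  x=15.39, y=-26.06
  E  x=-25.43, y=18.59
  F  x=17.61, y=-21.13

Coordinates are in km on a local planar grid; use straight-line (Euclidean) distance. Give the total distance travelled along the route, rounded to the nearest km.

Leg distances:
A→B: 10.9 km  (cumulative 10.9 km)
B→C: 28.5 km  (cumulative 39.4 km)
C→D: 51.5 km  (cumulative 91.0 km)
D→E: 60.5 km  (cumulative 151.5 km)
E→F: 58.6 km  (cumulative 210.0 km)
Total route length ≈ 210 km.

210 km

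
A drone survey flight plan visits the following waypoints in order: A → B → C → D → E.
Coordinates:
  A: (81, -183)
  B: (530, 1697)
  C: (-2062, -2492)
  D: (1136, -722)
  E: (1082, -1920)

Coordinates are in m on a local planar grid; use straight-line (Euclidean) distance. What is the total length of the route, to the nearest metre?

11713 m

Leg distances:
A→B: 1932.9 m  (cumulative 1932.9 m)
B→C: 4926.1 m  (cumulative 6858.9 m)
C→D: 3655.1 m  (cumulative 10514.1 m)
D→E: 1199.2 m  (cumulative 11713.3 m)
Total route length ≈ 11713 m.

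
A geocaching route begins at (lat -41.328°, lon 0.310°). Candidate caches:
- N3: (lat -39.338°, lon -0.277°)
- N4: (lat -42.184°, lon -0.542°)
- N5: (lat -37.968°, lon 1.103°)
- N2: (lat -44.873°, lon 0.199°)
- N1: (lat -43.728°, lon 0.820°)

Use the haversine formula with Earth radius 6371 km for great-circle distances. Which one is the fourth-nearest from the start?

Distance to each, sorted:
N4: 118.6 km
N3: 226.8 km
N1: 270.1 km
N5: 379.7 km
N2: 394.3 km
The fourth-nearest is N5 at 379.7 km.

N5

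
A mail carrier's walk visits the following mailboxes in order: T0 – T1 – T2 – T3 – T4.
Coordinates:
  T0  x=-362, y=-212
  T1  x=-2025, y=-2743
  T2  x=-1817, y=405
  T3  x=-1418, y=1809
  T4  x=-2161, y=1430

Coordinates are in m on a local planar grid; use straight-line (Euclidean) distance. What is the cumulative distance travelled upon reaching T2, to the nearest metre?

Leg distances:
T0→T1: 3028.5 m  (cumulative 3028.5 m)
T1→T2: 3154.9 m  (cumulative 6183.3 m)
Cumulative distance at T2 ≈ 6183 m.

6183 m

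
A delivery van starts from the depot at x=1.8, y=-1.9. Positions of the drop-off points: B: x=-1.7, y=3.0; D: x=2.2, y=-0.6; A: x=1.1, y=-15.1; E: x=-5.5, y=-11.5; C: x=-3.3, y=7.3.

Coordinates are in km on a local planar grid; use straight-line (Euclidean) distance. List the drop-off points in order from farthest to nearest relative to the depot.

Distance from the depot at x=1.8, y=-1.9 to each:
A x=1.1, y=-15.1: 13.2 km
E x=-5.5, y=-11.5: 12.1 km
C x=-3.3, y=7.3: 10.5 km
B x=-1.7, y=3.0: 6.0 km
D x=2.2, y=-0.6: 1.4 km

A, E, C, B, D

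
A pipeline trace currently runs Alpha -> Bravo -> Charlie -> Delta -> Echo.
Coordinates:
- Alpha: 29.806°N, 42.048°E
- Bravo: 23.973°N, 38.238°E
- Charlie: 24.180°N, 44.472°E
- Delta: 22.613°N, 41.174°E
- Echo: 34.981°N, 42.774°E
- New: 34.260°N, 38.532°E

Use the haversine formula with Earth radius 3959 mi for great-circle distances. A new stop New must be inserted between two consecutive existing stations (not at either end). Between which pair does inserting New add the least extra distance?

Added distance for inserting New between each consecutive pair:
Alpha–Bravo: 614.9 mi
Bravo–Charlie: 1100.3 mi
Charlie–Delta: 1367.8 mi
Delta–Echo: 206.8 mi
Smallest added distance is 206.8 mi, inserting between Delta and Echo.

between Delta and Echo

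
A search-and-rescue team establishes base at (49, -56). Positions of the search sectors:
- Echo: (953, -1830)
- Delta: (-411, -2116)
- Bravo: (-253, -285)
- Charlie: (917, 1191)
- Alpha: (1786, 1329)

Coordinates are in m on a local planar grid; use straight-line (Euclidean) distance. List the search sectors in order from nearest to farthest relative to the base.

Bravo, Charlie, Echo, Delta, Alpha

Distances from the base:
Bravo (-253, -285): 379.0 m
Charlie (917, 1191): 1519.4 m
Echo (953, -1830): 1991.1 m
Delta (-411, -2116): 2110.7 m
Alpha (1786, 1329): 2221.6 m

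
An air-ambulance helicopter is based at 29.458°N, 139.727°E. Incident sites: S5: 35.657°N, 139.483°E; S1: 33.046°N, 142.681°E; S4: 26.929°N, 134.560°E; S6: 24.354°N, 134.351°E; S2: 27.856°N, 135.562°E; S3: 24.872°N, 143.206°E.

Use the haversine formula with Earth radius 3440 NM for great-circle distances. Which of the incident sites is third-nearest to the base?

Distances from the base (29.458°N, 139.727°E):
S2: 239.6 NM
S1: 263.4 NM
S4: 312.7 NM
S3: 332.1 NM
S5: 372.4 NM
S6: 420.3 NM
The third-nearest is S4 at 312.7 NM.

S4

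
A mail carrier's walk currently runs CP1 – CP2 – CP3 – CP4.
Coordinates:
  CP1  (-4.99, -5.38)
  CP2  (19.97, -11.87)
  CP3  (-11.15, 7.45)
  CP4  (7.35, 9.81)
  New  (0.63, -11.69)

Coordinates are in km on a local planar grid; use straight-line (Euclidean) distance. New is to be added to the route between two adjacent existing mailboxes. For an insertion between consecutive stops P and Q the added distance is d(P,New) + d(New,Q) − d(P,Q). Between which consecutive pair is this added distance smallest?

between CP1 and CP2

Added distance for inserting New between each consecutive pair:
CP1–CP2: 2.0 km
CP2–CP3: 5.2 km
CP3–CP4: 26.4 km
Smallest added distance is 2.0 km, inserting between CP1 and CP2.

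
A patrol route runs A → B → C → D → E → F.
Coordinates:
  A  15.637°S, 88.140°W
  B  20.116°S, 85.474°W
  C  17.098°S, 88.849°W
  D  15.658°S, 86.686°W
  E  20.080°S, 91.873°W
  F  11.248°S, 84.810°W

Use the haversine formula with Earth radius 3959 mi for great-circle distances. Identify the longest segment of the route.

Leg distances:
A→B: 355.7 mi
B→C: 303.8 mi
C→D: 174.5 mi
D→E: 457.9 mi
E→F: 769.9 mi
The longest leg is E–F at 769.9 mi.

E–F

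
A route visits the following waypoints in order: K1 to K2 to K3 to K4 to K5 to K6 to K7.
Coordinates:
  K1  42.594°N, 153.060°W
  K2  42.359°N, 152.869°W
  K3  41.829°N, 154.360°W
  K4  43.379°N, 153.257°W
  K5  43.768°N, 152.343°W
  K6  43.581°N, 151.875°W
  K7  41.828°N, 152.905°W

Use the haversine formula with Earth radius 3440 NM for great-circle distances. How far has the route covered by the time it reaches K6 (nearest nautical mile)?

Leg distances:
K1→K2: 16.5 NM  (cumulative 16.5 NM)
K2→K3: 73.7 NM  (cumulative 90.1 NM)
K3→K4: 105.1 NM  (cumulative 195.2 NM)
K4→K5: 46.1 NM  (cumulative 241.3 NM)
K5→K6: 23.2 NM  (cumulative 264.5 NM)
Cumulative distance at K6 ≈ 264 NM.

264 NM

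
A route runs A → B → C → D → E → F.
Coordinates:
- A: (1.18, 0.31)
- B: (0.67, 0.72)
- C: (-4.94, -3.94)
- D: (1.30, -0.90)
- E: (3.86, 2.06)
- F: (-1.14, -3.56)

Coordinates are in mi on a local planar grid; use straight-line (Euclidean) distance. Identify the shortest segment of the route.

A–B

Leg distances:
A→B: 0.7 mi
B→C: 7.3 mi
C→D: 6.9 mi
D→E: 3.9 mi
E→F: 7.5 mi
The shortest leg is A–B at 0.7 mi.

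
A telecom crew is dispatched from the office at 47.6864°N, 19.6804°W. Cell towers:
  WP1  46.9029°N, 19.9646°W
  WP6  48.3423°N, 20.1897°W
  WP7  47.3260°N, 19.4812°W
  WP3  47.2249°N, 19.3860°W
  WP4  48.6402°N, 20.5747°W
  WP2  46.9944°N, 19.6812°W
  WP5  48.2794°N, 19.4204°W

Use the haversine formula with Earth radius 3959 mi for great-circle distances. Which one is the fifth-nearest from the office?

Distance to each, sorted:
WP7: 26.6 mi
WP3: 34.7 mi
WP5: 42.7 mi
WP2: 47.8 mi
WP6: 51.1 mi
WP1: 55.8 mi
WP4: 77.7 mi
The fifth-nearest is WP6 at 51.1 mi.

WP6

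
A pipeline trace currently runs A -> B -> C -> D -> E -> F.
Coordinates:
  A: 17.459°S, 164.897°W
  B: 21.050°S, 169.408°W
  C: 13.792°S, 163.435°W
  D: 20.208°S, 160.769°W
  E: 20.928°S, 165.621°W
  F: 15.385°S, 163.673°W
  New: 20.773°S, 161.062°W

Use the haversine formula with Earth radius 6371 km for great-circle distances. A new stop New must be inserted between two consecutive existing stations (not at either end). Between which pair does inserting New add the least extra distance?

between D and E

Added distance for inserting New between each consecutive pair:
A–B: 794.0 km
B–C: 657.6 km
C–D: 118.3 km
D–E: 32.5 km
E–F: 483.8 km
Smallest added distance is 32.5 km, inserting between D and E.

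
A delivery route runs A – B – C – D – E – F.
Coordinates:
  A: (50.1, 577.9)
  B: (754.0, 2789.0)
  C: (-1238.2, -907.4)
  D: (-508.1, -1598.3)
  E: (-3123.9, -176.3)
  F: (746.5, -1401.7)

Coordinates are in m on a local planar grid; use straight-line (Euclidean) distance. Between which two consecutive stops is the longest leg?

B–C

Leg distances:
A→B: 2320.4 m
B→C: 4199.1 m
C→D: 1005.2 m
D→E: 2977.3 m
E→F: 4059.8 m
The longest leg is B–C at 4199.1 m.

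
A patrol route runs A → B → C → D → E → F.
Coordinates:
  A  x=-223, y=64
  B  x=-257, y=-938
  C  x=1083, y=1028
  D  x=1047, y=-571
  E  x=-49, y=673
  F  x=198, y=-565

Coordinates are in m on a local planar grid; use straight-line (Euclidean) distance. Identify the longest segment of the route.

B–C

Leg distances:
A→B: 1002.6 m
B→C: 2379.2 m
C→D: 1599.4 m
D→E: 1657.9 m
E→F: 1262.4 m
The longest leg is B–C at 2379.2 m.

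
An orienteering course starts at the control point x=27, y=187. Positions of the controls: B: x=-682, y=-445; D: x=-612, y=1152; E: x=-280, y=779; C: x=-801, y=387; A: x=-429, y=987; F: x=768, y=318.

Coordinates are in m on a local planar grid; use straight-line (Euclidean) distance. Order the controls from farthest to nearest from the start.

D, B, A, C, F, E

Distances from the start:
D x=-612, y=1152: 1157.4 m
B x=-682, y=-445: 949.8 m
A x=-429, y=987: 920.8 m
C x=-801, y=387: 851.8 m
F x=768, y=318: 752.5 m
E x=-280, y=779: 666.9 m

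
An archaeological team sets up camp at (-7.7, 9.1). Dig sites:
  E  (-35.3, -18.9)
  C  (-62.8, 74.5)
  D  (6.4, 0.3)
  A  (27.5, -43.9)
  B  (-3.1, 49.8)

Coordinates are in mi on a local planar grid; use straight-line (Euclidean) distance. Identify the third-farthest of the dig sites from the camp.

Distances from the camp ((-7.7, 9.1)):
C: 85.5 mi
A: 63.6 mi
B: 41.0 mi
E: 39.3 mi
D: 16.6 mi
The third-farthest is B at 41.0 mi.

B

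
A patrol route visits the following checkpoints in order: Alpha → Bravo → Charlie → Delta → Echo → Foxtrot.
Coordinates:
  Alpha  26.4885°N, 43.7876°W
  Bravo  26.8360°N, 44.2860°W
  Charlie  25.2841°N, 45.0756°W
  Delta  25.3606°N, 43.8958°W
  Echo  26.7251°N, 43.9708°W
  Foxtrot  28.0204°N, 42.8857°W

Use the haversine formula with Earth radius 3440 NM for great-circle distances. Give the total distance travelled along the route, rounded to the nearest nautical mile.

Leg distances:
Alpha→Bravo: 33.9 NM  (cumulative 33.9 NM)
Bravo→Charlie: 102.4 NM  (cumulative 136.4 NM)
Charlie→Delta: 64.2 NM  (cumulative 200.6 NM)
Delta→Echo: 82.0 NM  (cumulative 282.6 NM)
Echo→Foxtrot: 96.9 NM  (cumulative 379.5 NM)
Total route length ≈ 380 NM.

380 NM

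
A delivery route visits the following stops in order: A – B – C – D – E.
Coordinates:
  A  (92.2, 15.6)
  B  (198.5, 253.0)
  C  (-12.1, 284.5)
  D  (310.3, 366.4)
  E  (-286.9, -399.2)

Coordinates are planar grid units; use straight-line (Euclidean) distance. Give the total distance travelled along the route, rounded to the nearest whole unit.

1777

Leg distances:
A→B: 260.1  (cumulative 260.1)
B→C: 212.9  (cumulative 473.1)
C→D: 332.6  (cumulative 805.7)
D→E: 971.0  (cumulative 1776.7)
Total route length ≈ 1777.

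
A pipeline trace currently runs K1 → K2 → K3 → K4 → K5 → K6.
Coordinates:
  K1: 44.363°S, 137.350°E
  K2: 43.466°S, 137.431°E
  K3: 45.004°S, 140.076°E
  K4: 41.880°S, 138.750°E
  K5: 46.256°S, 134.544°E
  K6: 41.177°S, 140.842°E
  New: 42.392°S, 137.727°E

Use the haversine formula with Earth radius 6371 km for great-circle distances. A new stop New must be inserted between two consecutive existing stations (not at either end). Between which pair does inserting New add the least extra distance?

Added distance for inserting New between each consecutive pair:
K1–K2: 243.2 km
K2–K3: 196.9 km
K3–K4: 84.7 km
K4–K5: 9.2 km
K5–K6: 32.2 km
Smallest added distance is 9.2 km, inserting between K4 and K5.

between K4 and K5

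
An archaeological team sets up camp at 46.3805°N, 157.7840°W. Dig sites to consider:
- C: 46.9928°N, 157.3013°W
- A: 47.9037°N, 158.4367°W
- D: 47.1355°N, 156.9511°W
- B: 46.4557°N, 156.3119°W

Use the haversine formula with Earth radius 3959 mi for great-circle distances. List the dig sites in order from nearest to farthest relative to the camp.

C, D, B, A

Computing each great-circle distance from 46.3805°N, 157.7840°W:
C 46.9928°N, 157.3013°W: 48.1 mi
D 47.1355°N, 156.9511°W: 65.4 mi
B 46.4557°N, 156.3119°W: 70.3 mi
A 47.9037°N, 158.4367°W: 109.6 mi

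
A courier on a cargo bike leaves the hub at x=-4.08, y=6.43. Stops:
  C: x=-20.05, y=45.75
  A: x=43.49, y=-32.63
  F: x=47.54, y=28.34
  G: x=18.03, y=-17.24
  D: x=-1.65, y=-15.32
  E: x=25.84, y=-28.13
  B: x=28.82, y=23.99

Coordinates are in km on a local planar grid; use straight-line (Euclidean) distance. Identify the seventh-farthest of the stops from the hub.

Distances from the hub (x=-4.08, y=6.43):
A: 61.6 km
F: 56.1 km
E: 45.7 km
C: 42.4 km
B: 37.3 km
G: 32.4 km
D: 21.9 km
The seventh-farthest is D at 21.9 km.

D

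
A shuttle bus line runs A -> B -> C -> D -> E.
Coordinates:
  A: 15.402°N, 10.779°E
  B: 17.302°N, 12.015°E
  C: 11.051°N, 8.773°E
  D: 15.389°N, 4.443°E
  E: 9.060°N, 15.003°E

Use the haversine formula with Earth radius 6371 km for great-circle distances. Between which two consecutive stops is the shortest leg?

Leg distances:
A→B: 249.0 km
B→C: 777.9 km
C→D: 672.5 km
D→E: 1345.6 km
The shortest leg is A–B at 249.0 km.

A–B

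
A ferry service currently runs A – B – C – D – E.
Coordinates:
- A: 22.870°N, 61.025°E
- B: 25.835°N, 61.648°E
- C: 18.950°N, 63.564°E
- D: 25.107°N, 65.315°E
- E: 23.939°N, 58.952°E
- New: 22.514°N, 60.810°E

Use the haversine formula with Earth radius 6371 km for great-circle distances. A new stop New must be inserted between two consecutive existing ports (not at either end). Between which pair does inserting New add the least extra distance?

between B and C

Added distance for inserting New between each consecutive pair:
A–B: 88.6 km
B–C: 77.4 km
C–D: 322.3 km
D–E: 132.1 km
Smallest added distance is 77.4 km, inserting between B and C.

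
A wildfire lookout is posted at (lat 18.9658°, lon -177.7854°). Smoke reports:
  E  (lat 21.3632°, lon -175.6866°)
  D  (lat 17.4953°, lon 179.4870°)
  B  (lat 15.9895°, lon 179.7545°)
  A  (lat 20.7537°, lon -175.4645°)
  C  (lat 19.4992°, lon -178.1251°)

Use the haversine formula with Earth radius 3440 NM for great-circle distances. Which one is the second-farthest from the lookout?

Distances from the lookout ((lat 18.9658°, lon -177.7854°)):
B: 227.5 NM
E: 186.3 NM
D: 178.8 NM
A: 169.4 NM
C: 37.4 NM
The second-farthest is E at 186.3 NM.

E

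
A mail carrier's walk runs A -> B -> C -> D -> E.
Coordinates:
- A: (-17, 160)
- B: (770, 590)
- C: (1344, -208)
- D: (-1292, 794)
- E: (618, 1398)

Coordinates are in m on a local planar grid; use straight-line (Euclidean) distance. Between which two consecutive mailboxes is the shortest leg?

Leg distances:
A→B: 896.8 m
B→C: 983.0 m
C→D: 2820.0 m
D→E: 2003.2 m
The shortest leg is A–B at 896.8 m.

A–B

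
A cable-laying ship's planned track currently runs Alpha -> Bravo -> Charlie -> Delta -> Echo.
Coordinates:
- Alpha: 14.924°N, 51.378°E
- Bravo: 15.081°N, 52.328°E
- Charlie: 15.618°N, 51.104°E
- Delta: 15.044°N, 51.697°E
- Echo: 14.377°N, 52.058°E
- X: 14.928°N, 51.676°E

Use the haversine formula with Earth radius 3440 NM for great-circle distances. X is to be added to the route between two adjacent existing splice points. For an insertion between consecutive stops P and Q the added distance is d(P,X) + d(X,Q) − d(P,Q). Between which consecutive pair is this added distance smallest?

Added distance for inserting X between each consecutive pair:
Alpha–Bravo: 0.3 NM
Bravo–Charlie: 14.1 NM
Charlie–Delta: 11.5 NM
Delta–Echo: 1.7 NM
Smallest added distance is 0.3 NM, inserting between Alpha and Bravo.

between Alpha and Bravo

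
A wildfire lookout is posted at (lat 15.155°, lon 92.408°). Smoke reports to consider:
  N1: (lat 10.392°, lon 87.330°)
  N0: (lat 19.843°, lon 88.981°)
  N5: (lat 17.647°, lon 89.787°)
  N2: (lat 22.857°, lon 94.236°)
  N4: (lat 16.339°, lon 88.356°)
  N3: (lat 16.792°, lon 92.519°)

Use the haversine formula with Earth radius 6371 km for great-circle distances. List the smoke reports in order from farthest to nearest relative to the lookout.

Distances from the lookout:
N2 (lat 22.857°, lon 94.236°): 877.7 km
N1 (lat 10.392°, lon 87.330°): 763.9 km
N0 (lat 19.843°, lon 88.981°): 635.4 km
N4 (lat 16.339°, lon 88.356°): 453.2 km
N5 (lat 17.647°, lon 89.787°): 393.6 km
N3 (lat 16.792°, lon 92.519°): 182.4 km

N2, N1, N0, N4, N5, N3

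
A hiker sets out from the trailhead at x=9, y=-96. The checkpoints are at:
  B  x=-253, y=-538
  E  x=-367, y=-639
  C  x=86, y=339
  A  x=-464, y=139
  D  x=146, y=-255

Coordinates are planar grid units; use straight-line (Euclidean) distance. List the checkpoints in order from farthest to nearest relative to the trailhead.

Distance from the trailhead at x=9, y=-96 to each:
E x=-367, y=-639: 660.5
A x=-464, y=139: 528.2
B x=-253, y=-538: 513.8
C x=86, y=339: 441.8
D x=146, y=-255: 209.9

E, A, B, C, D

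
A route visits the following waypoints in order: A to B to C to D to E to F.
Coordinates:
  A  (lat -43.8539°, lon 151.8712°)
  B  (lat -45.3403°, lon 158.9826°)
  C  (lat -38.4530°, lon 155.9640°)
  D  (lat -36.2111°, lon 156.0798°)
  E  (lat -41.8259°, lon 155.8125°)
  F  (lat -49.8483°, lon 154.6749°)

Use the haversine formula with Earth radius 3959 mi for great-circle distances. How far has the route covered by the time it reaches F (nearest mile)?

Leg distances:
A→B: 364.5 mi  (cumulative 364.5 mi)
B→C: 500.5 mi  (cumulative 865.0 mi)
C→D: 155.0 mi  (cumulative 1020.0 mi)
D→E: 388.2 mi  (cumulative 1408.3 mi)
E→F: 557.0 mi  (cumulative 1965.3 mi)
Cumulative distance at F ≈ 1965 mi.

1965 mi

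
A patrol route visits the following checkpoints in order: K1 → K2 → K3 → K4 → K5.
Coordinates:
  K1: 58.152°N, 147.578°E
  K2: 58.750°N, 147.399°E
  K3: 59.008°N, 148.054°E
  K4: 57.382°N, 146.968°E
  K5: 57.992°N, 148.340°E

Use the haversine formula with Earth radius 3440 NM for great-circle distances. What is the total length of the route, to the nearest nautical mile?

223 NM

Leg distances:
K1→K2: 36.3 NM  (cumulative 36.3 NM)
K2→K3: 25.6 NM  (cumulative 61.9 NM)
K3→K4: 103.5 NM  (cumulative 165.4 NM)
K4→K5: 57.3 NM  (cumulative 222.7 NM)
Total route length ≈ 223 NM.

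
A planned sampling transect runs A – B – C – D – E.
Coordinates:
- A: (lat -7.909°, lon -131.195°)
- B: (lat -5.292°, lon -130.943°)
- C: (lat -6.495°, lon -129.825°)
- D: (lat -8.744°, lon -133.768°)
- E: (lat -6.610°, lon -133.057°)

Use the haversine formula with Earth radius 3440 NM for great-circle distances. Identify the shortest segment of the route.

Leg distances:
A→B: 157.8 NM
B→C: 98.4 NM
C→D: 270.7 NM
D→E: 134.9 NM
The shortest leg is B–C at 98.4 NM.

B–C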